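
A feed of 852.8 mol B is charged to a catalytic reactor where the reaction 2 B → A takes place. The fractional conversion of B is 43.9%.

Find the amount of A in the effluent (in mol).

B reacted = 0.439 × 852.8 = 374.4 mol; ν_B = −2, so ξ = 374.4/2 = 187.2 mol.
Outlet amounts (n = n₀ + ν ξ):
  B: 852.8 − 2(187.2) = 478.4
  A: 0 + 1(187.2) = 187.2

187 mol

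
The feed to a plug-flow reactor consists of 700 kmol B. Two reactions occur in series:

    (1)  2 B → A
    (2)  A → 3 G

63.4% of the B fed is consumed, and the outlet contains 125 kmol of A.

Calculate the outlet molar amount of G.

Conversion of B: B consumed = 2ξ₁ = 0.634 × 700 → ξ₁ = 221.9 kmol.
A balance: n_A = 0 + 1ξ₁ − 1ξ₂ = 125 → ξ₂ = (1·221.9 − 125)/1 = 96.9 kmol.
Outlet amounts (n = n₀ + Σ ν·ξ):
  B: 700 − 2(221.9) = 256.2
  A: 0 + 1(221.9) − 1(96.9) = 125
  G: 0 + 3(96.9) = 290.7

291 kmol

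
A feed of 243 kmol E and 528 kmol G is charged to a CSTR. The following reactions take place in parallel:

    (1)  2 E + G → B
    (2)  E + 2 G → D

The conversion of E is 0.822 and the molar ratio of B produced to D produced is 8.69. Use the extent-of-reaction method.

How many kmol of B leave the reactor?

Conversion of E: E consumed = 0.822 × 243 = 199.7 kmol = 2ξ₁ + 1ξ₂.
Selectivity: 1ξ₁ / (1ξ₂) = 8.69 → ξ₁ = 8.69 ξ₂.
Substitute: (2·8.69 + 1) ξ₂ = 199.7 → ξ₂ = 10.87 kmol, ξ₁ = 94.44 kmol.
Outlet amounts (n = n₀ + Σ ν·ξ):
  E: 243 − 2(94.44) − 1(10.87) = 43.25
  G: 528 − 1(94.44) − 2(10.87) = 411.8
  B: 0 + 1(94.44) = 94.44
  D: 0 + 1(10.87) = 10.87

94.4 kmol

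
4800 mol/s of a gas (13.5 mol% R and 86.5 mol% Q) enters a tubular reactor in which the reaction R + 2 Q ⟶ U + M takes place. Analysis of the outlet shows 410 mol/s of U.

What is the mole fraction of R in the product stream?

0.0542

For U: n = n₀ + 1ξ → 410 = 0 + 1ξ, giving ξ = 410 mol/s.
Outlet amounts (n = n₀ + ν ξ):
  R: 648 − 1(410) = 238
  Q: 4152 − 2(410) = 3332
  U: 0 + 1(410) = 410
  M: 0 + 1(410) = 410
Total out = 4390 mol/s; y_R = 238 / 4390 = 0.05421.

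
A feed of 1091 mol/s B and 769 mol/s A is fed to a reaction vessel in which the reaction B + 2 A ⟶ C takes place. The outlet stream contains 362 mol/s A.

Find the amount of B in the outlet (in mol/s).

888 mol/s

For A: n = n₀ − 2ξ → 362 = 769 − 2ξ, giving ξ = 203.5 mol/s.
Outlet amounts (n = n₀ + ν ξ):
  B: 1091 − 1(203.5) = 887.5
  A: 769 − 2(203.5) = 362
  C: 0 + 1(203.5) = 203.5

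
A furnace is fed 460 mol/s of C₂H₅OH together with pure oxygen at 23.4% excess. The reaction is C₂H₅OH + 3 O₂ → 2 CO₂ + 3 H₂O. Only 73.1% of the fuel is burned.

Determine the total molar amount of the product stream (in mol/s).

Stoichiometric O₂ = 3 × 460 = 1380 mol/s; O₂ fed = 1380 × 1.234 = 1703 mol/s.
Fuel reacted = 0.731 × 460 → ξ = 336.3 mol/s.
Outlet (n = n₀ + ν ξ):
  C₂H₅OH: 460 − 1(336.3) = 123.7
  O₂: 1703 − 3(336.3) = 694.1
  CO₂: 0 + 2(336.3) = 672.5
  H₂O: 0 + 3(336.3) = 1009
Total out = 123.7 + 694.1 + 672.5 + 1009 = 2499 mol/s.

2500 mol/s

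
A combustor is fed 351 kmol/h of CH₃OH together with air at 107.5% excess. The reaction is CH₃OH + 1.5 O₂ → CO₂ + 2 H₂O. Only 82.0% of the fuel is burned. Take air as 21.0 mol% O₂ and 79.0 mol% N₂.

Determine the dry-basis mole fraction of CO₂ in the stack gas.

0.0562

Stoichiometric O₂ = 1.5 × 351 = 526.5 kmol/h; O₂ fed = 526.5 × 2.075 = 1092 kmol/h.
N₂ fed = 1092 × 79/21 = 4110 kmol/h.
Fuel reacted = 0.82 × 351 → ξ = 287.8 kmol/h.
Outlet (n = n₀ + ν ξ):
  CH₃OH: 351 − 1(287.8) = 63.18
  O₂: 1092 − 1.5(287.8) = 660.8
  N₂: 4110 (inert)
  CO₂: 0 + 1(287.8) = 287.8
  H₂O: 0 + 2(287.8) = 575.6
Dry total = 5122 kmol/h; y_CO₂ (dry) = 287.8 / 5122 = 0.0562.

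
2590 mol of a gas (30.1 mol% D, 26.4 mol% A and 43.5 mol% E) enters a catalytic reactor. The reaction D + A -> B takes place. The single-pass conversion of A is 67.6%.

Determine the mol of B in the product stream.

A reacted = 0.676 × 683.8 = 462.2 mol; ν_A = −1, so ξ = 462.2/1 = 462.2 mol.
Outlet amounts (n = n₀ + ν ξ):
  D: 779.6 − 1(462.2) = 317.4
  A: 683.8 − 1(462.2) = 221.5
  B: 0 + 1(462.2) = 462.2
  E: 1127 (inert)

462 mol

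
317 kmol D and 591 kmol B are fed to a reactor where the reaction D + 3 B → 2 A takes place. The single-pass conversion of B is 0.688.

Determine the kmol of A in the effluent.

271 kmol

B reacted = 0.688 × 591 = 406.6 kmol; ν_B = −3, so ξ = 406.6/3 = 135.5 kmol.
Outlet amounts (n = n₀ + ν ξ):
  D: 317 − 1(135.5) = 181.5
  B: 591 − 3(135.5) = 184.4
  A: 0 + 2(135.5) = 271.1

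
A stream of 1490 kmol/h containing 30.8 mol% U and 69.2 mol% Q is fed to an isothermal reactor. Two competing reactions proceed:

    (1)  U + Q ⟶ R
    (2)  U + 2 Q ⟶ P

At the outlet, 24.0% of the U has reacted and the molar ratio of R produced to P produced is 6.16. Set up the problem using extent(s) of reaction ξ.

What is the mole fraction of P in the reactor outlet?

0.0113

Conversion of U: U consumed = 0.24 × 458.9 = 110.1 kmol/h = 1ξ₁ + 1ξ₂.
Selectivity: 1ξ₁ / (1ξ₂) = 6.16 → ξ₁ = 6.16 ξ₂.
Substitute: (1·6.16 + 1) ξ₂ = 110.1 → ξ₂ = 15.38 kmol/h, ξ₁ = 94.76 kmol/h.
Outlet amounts (n = n₀ + Σ ν·ξ):
  U: 458.9 − 1(94.76) − 1(15.38) = 348.8
  Q: 1031 − 1(94.76) − 2(15.38) = 905.6
  R: 0 + 1(94.76) = 94.76
  P: 0 + 1(15.38) = 15.38
Total out = 1364 kmol/h; y_P = 15.38 / 1364 = 0.01127.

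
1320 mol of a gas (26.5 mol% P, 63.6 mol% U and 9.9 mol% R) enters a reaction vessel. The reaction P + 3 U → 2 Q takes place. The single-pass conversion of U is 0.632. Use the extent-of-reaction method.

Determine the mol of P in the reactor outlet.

173 mol

U reacted = 0.632 × 839.5 = 530.6 mol; ν_U = −3, so ξ = 530.6/3 = 176.9 mol.
Outlet amounts (n = n₀ + ν ξ):
  P: 349.8 − 1(176.9) = 172.9
  U: 839.5 − 3(176.9) = 308.9
  Q: 0 + 2(176.9) = 353.7
  R: 130.7 (inert)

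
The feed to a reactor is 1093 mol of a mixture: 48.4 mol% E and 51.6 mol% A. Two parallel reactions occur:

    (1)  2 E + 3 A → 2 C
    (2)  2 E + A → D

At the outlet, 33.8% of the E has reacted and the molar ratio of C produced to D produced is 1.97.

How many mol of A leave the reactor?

386 mol

Conversion of E: E consumed = 0.338 × 529 = 178.8 mol = 2ξ₁ + 2ξ₂.
Selectivity: 2ξ₁ / (1ξ₂) = 1.97 → ξ₁ = 0.985 ξ₂.
Substitute: (2·0.985 + 2) ξ₂ = 178.8 → ξ₂ = 45.04 mol, ξ₁ = 44.36 mol.
Outlet amounts (n = n₀ + Σ ν·ξ):
  E: 529 − 2(44.36) − 2(45.04) = 350.2
  A: 564 − 3(44.36) − 1(45.04) = 385.9
  C: 0 + 2(44.36) = 88.73
  D: 0 + 1(45.04) = 45.04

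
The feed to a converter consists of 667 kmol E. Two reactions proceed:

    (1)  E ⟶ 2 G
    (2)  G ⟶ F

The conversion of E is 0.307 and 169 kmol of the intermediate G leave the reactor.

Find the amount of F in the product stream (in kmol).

241 kmol

Conversion of E: E consumed = 1ξ₁ = 0.307 × 667 → ξ₁ = 204.8 kmol.
G balance: n_G = 0 + 2ξ₁ − 1ξ₂ = 169 → ξ₂ = (2·204.8 − 169)/1 = 240.5 kmol.
Outlet amounts (n = n₀ + Σ ν·ξ):
  E: 667 − 1(204.8) = 462.2
  G: 0 + 2(204.8) − 1(240.5) = 169
  F: 0 + 1(240.5) = 240.5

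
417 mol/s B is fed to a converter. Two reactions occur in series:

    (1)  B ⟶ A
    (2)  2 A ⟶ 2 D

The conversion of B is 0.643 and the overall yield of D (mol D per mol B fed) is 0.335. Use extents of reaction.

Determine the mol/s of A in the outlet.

128 mol/s

Conversion of B: B consumed = 1ξ₁ = 0.643 × 417 → ξ₁ = 268.1 mol/s.
Yield of D: 2ξ₂ / 417 = 0.335 → ξ₂ = 69.85 mol/s.
Outlet amounts (n = n₀ + Σ ν·ξ):
  B: 417 − 1(268.1) = 148.9
  A: 0 + 1(268.1) − 2(69.85) = 128.4
  D: 0 + 2(69.85) = 139.7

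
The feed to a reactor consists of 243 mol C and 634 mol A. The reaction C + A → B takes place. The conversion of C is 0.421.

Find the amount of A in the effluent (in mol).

532 mol

C reacted = 0.421 × 243 = 102.3 mol; ν_C = −1, so ξ = 102.3/1 = 102.3 mol.
Outlet amounts (n = n₀ + ν ξ):
  C: 243 − 1(102.3) = 140.7
  A: 634 − 1(102.3) = 531.7
  B: 0 + 1(102.3) = 102.3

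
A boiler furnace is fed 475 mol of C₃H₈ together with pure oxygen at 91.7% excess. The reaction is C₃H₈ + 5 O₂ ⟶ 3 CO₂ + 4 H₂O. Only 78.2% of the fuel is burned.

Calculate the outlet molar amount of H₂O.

1490 mol

Stoichiometric O₂ = 5 × 475 = 2375 mol; O₂ fed = 2375 × 1.917 = 4553 mol.
Fuel reacted = 0.782 × 475 → ξ = 371.4 mol.
Outlet (n = n₀ + ν ξ):
  C₃H₈: 475 − 1(371.4) = 103.6
  O₂: 4553 − 5(371.4) = 2696
  CO₂: 0 + 3(371.4) = 1114
  H₂O: 0 + 4(371.4) = 1486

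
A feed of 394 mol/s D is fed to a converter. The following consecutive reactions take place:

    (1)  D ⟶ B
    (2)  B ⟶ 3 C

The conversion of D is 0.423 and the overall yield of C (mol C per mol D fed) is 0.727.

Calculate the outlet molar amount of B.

71.2 mol/s

Conversion of D: D consumed = 1ξ₁ = 0.423 × 394 → ξ₁ = 166.7 mol/s.
Yield of C: 3ξ₂ / 394 = 0.727 → ξ₂ = 95.48 mol/s.
Outlet amounts (n = n₀ + Σ ν·ξ):
  D: 394 − 1(166.7) = 227.3
  B: 0 + 1(166.7) − 1(95.48) = 71.18
  C: 0 + 3(95.48) = 286.4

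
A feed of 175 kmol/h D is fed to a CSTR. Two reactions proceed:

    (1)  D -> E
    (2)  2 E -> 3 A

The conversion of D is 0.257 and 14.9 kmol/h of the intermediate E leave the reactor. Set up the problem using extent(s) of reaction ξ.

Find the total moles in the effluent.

Conversion of D: D consumed = 1ξ₁ = 0.257 × 175 → ξ₁ = 44.98 kmol/h.
E balance: n_E = 0 + 1ξ₁ − 2ξ₂ = 14.9 → ξ₂ = (1·44.98 − 14.9)/2 = 15.04 kmol/h.
Outlet amounts (n = n₀ + Σ ν·ξ):
  D: 175 − 1(44.98) = 130
  E: 0 + 1(44.98) − 2(15.04) = 14.9
  A: 0 + 3(15.04) = 45.11
Total out = 130 + 14.9 + 45.11 = 190 kmol/h.

190 kmol/h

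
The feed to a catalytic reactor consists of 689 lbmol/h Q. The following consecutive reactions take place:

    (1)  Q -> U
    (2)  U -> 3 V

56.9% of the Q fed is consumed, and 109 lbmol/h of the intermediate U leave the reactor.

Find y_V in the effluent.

Conversion of Q: Q consumed = 1ξ₁ = 0.569 × 689 → ξ₁ = 392 lbmol/h.
U balance: n_U = 0 + 1ξ₁ − 1ξ₂ = 109 → ξ₂ = (1·392 − 109)/1 = 283 lbmol/h.
Outlet amounts (n = n₀ + Σ ν·ξ):
  Q: 689 − 1(392) = 297
  U: 0 + 1(392) − 1(283) = 109
  V: 0 + 3(283) = 849.1
Total out = 1255 lbmol/h; y_V = 849.1 / 1255 = 0.6765.

0.677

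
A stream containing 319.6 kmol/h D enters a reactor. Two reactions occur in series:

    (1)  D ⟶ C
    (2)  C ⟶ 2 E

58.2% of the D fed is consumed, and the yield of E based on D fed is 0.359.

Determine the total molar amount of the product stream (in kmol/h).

Conversion of D: D consumed = 1ξ₁ = 0.582 × 319.6 → ξ₁ = 186 kmol/h.
Yield of E: 2ξ₂ / 319.6 = 0.359 → ξ₂ = 57.37 kmol/h.
Outlet amounts (n = n₀ + Σ ν·ξ):
  D: 319.6 − 1(186) = 133.6
  C: 0 + 1(186) − 1(57.37) = 128.6
  E: 0 + 2(57.37) = 114.7
Total out = 133.6 + 128.6 + 114.7 = 377 kmol/h.

377 kmol/h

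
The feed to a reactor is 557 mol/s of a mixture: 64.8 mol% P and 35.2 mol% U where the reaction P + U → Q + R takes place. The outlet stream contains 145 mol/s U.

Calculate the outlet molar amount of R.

For U: n = n₀ − 1ξ → 145 = 196.1 − 1ξ, giving ξ = 51.06 mol/s.
Outlet amounts (n = n₀ + ν ξ):
  P: 360.9 − 1(51.06) = 309.9
  U: 196.1 − 1(51.06) = 145
  Q: 0 + 1(51.06) = 51.06
  R: 0 + 1(51.06) = 51.06

51.1 mol/s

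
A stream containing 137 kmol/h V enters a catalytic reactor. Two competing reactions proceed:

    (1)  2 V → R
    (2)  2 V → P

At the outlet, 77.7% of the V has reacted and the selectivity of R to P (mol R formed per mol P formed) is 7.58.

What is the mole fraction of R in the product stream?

0.561

Conversion of V: V consumed = 0.777 × 137 = 106.4 kmol/h = 2ξ₁ + 2ξ₂.
Selectivity: 1ξ₁ / (1ξ₂) = 7.58 → ξ₁ = 7.58 ξ₂.
Substitute: (2·7.58 + 2) ξ₂ = 106.4 → ξ₂ = 6.203 kmol/h, ξ₁ = 47.02 kmol/h.
Outlet amounts (n = n₀ + Σ ν·ξ):
  V: 137 − 2(47.02) − 2(6.203) = 30.55
  R: 0 + 1(47.02) = 47.02
  P: 0 + 1(6.203) = 6.203
Total out = 83.78 kmol/h; y_R = 47.02 / 83.78 = 0.5613.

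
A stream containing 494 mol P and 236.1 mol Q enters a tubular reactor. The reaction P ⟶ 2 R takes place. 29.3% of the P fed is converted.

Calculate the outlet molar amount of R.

289 mol

P reacted = 0.293 × 494 = 144.7 mol; ν_P = −1, so ξ = 144.7/1 = 144.7 mol.
Outlet amounts (n = n₀ + ν ξ):
  P: 494 − 1(144.7) = 349.3
  R: 0 + 2(144.7) = 289.5
  Q: 236.1 (inert)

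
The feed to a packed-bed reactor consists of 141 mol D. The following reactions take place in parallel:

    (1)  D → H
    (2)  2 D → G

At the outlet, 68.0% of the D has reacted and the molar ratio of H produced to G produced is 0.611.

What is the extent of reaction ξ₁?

ξ₁ = 22.4 mol

Conversion of D: D consumed = 0.68 × 141 = 95.88 mol = 1ξ₁ + 2ξ₂.
Selectivity: 1ξ₁ / (1ξ₂) = 0.611 → ξ₁ = 0.611 ξ₂.
Substitute: (1·0.611 + 2) ξ₂ = 95.88 → ξ₂ = 36.72 mol, ξ₁ = 22.44 mol.
Outlet amounts (n = n₀ + Σ ν·ξ):
  D: 141 − 1(22.44) − 2(36.72) = 45.12
  H: 0 + 1(22.44) = 22.44
  G: 0 + 1(36.72) = 36.72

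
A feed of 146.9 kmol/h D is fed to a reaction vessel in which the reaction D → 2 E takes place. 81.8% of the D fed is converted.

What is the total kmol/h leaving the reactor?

D reacted = 0.818 × 146.9 = 120.2 kmol/h; ν_D = −1, so ξ = 120.2/1 = 120.2 kmol/h.
Outlet amounts (n = n₀ + ν ξ):
  D: 146.9 − 1(120.2) = 26.74
  E: 0 + 2(120.2) = 240.3
Total out = 26.74 + 240.3 = 267.1 kmol/h.

267 kmol/h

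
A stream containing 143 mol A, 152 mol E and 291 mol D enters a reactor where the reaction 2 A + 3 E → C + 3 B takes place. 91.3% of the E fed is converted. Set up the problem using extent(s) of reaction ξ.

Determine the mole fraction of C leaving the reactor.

0.0857

E reacted = 0.913 × 152 = 138.8 mol; ν_E = −3, so ξ = 138.8/3 = 46.26 mol.
Outlet amounts (n = n₀ + ν ξ):
  A: 143 − 2(46.26) = 50.48
  E: 152 − 3(46.26) = 13.22
  C: 0 + 1(46.26) = 46.26
  B: 0 + 3(46.26) = 138.8
  D: 291 (inert)
Total out = 539.7 mol; y_C = 46.26 / 539.7 = 0.08571.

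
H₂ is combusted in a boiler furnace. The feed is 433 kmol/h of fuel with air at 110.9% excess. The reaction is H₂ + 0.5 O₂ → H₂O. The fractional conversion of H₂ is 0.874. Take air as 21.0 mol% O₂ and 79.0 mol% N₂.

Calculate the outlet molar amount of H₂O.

Stoichiometric O₂ = 0.5 × 433 = 216.5 kmol/h; O₂ fed = 216.5 × 2.109 = 456.6 kmol/h.
N₂ fed = 456.6 × 79/21 = 1718 kmol/h.
Fuel reacted = 0.874 × 433 → ξ = 378.4 kmol/h.
Outlet (n = n₀ + ν ξ):
  H₂: 433 − 1(378.4) = 54.56
  O₂: 456.6 − 0.5(378.4) = 267.4
  N₂: 1718 (inert)
  H₂O: 0 + 1(378.4) = 378.4

378 kmol/h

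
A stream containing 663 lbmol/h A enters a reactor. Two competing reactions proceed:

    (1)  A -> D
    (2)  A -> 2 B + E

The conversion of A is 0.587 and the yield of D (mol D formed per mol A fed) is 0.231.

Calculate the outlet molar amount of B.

Yield of D: 1ξ₁ / 663 = 0.231 → ξ₁ = 153.2 lbmol/h.
Conversion of A: 1ξ₁ + 1ξ₂ = 0.587 × 663 = 389.2 → ξ₂ = 236 lbmol/h.
Outlet amounts (n = n₀ + Σ ν·ξ):
  A: 663 − 1(153.2) − 1(236) = 273.8
  D: 0 + 1(153.2) = 153.2
  B: 0 + 2(236) = 472.1
  E: 0 + 1(236) = 236

472 lbmol/h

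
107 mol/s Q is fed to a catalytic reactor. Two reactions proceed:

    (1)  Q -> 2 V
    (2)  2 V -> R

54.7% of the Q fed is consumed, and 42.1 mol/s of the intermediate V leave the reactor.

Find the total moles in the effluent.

Conversion of Q: Q consumed = 1ξ₁ = 0.547 × 107 → ξ₁ = 58.53 mol/s.
V balance: n_V = 0 + 2ξ₁ − 2ξ₂ = 42.1 → ξ₂ = (2·58.53 − 42.1)/2 = 37.48 mol/s.
Outlet amounts (n = n₀ + Σ ν·ξ):
  Q: 107 − 1(58.53) = 48.47
  V: 0 + 2(58.53) − 2(37.48) = 42.1
  R: 0 + 1(37.48) = 37.48
Total out = 48.47 + 42.1 + 37.48 = 128.1 mol/s.

128 mol/s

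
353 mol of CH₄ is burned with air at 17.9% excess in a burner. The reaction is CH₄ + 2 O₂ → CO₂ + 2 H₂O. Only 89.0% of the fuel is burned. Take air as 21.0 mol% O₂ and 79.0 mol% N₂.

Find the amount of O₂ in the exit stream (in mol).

204 mol

Stoichiometric O₂ = 2 × 353 = 706 mol; O₂ fed = 706 × 1.179 = 832.4 mol.
N₂ fed = 832.4 × 79/21 = 3131 mol.
Fuel reacted = 0.89 × 353 → ξ = 314.2 mol.
Outlet (n = n₀ + ν ξ):
  CH₄: 353 − 1(314.2) = 38.83
  O₂: 832.4 − 2(314.2) = 204
  N₂: 3131 (inert)
  CO₂: 0 + 1(314.2) = 314.2
  H₂O: 0 + 2(314.2) = 628.3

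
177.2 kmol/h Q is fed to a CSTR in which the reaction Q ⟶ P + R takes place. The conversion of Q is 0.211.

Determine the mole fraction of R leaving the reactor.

Q reacted = 0.211 × 177.2 = 37.39 kmol/h; ν_Q = −1, so ξ = 37.39/1 = 37.39 kmol/h.
Outlet amounts (n = n₀ + ν ξ):
  Q: 177.2 − 1(37.39) = 139.8
  P: 0 + 1(37.39) = 37.39
  R: 0 + 1(37.39) = 37.39
Total out = 214.6 kmol/h; y_R = 37.39 / 214.6 = 0.1742.

0.174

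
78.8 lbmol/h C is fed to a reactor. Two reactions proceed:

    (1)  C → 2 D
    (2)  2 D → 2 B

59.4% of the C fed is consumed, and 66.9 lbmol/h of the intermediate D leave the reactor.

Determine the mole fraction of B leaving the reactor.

0.213

Conversion of C: C consumed = 1ξ₁ = 0.594 × 78.8 → ξ₁ = 46.81 lbmol/h.
D balance: n_D = 0 + 2ξ₁ − 2ξ₂ = 66.9 → ξ₂ = (2·46.81 − 66.9)/2 = 13.36 lbmol/h.
Outlet amounts (n = n₀ + Σ ν·ξ):
  C: 78.8 − 1(46.81) = 31.99
  D: 0 + 2(46.81) − 2(13.36) = 66.9
  B: 0 + 2(13.36) = 26.71
Total out = 125.6 lbmol/h; y_B = 26.71 / 125.6 = 0.2127.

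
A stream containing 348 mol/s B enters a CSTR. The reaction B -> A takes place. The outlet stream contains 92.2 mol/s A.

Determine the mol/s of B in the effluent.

256 mol/s

For A: n = n₀ + 1ξ → 92.2 = 0 + 1ξ, giving ξ = 92.2 mol/s.
Outlet amounts (n = n₀ + ν ξ):
  B: 348 − 1(92.2) = 255.8
  A: 0 + 1(92.2) = 92.2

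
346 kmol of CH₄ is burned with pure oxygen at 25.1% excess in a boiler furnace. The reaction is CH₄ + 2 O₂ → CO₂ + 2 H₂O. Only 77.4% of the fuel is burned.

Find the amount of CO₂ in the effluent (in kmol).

268 kmol

Stoichiometric O₂ = 2 × 346 = 692 kmol; O₂ fed = 692 × 1.251 = 865.7 kmol.
Fuel reacted = 0.774 × 346 → ξ = 267.8 kmol.
Outlet (n = n₀ + ν ξ):
  CH₄: 346 − 1(267.8) = 78.2
  O₂: 865.7 − 2(267.8) = 330.1
  CO₂: 0 + 1(267.8) = 267.8
  H₂O: 0 + 2(267.8) = 535.6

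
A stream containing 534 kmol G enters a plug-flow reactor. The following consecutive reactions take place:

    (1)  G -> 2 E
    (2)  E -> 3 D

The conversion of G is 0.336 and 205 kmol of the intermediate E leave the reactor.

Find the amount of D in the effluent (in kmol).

Conversion of G: G consumed = 1ξ₁ = 0.336 × 534 → ξ₁ = 179.4 kmol.
E balance: n_E = 0 + 2ξ₁ − 1ξ₂ = 205 → ξ₂ = (2·179.4 − 205)/1 = 153.8 kmol.
Outlet amounts (n = n₀ + Σ ν·ξ):
  G: 534 − 1(179.4) = 354.6
  E: 0 + 2(179.4) − 1(153.8) = 205
  D: 0 + 3(153.8) = 461.5

462 kmol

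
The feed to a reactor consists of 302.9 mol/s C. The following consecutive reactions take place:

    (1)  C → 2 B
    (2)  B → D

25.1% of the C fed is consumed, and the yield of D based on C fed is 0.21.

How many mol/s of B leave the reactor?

Conversion of C: C consumed = 1ξ₁ = 0.251 × 302.9 → ξ₁ = 76.03 mol/s.
Yield of D: 1ξ₂ / 302.9 = 0.21 → ξ₂ = 63.61 mol/s.
Outlet amounts (n = n₀ + Σ ν·ξ):
  C: 302.9 − 1(76.03) = 226.9
  B: 0 + 2(76.03) − 1(63.61) = 88.45
  D: 0 + 1(63.61) = 63.61

88.4 mol/s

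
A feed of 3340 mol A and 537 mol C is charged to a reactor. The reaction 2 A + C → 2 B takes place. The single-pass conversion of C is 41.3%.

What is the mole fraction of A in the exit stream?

C reacted = 0.413 × 537 = 221.8 mol; ν_C = −1, so ξ = 221.8/1 = 221.8 mol.
Outlet amounts (n = n₀ + ν ξ):
  A: 3340 − 2(221.8) = 2896
  C: 537 − 1(221.8) = 315.2
  B: 0 + 2(221.8) = 443.6
Total out = 3655 mol; y_A = 2896 / 3655 = 0.7924.

0.792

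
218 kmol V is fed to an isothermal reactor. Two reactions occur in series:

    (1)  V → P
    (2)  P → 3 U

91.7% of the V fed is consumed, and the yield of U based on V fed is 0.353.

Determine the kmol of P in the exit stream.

174 kmol

Conversion of V: V consumed = 1ξ₁ = 0.917 × 218 → ξ₁ = 199.9 kmol.
Yield of U: 3ξ₂ / 218 = 0.353 → ξ₂ = 25.65 kmol.
Outlet amounts (n = n₀ + Σ ν·ξ):
  V: 218 − 1(199.9) = 18.09
  P: 0 + 1(199.9) − 1(25.65) = 174.3
  U: 0 + 3(25.65) = 76.95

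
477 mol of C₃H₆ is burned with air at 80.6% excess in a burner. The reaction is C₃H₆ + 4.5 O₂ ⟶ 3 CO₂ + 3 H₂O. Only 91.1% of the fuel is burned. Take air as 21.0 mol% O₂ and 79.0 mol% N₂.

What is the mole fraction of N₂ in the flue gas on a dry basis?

0.817

Stoichiometric O₂ = 4.5 × 477 = 2146 mol; O₂ fed = 2146 × 1.806 = 3877 mol.
N₂ fed = 3877 × 79/21 = 14580 mol.
Fuel reacted = 0.911 × 477 → ξ = 434.5 mol.
Outlet (n = n₀ + ν ξ):
  C₃H₆: 477 − 1(434.5) = 42.45
  O₂: 3877 − 4.5(434.5) = 1921
  N₂: 14580 (inert)
  CO₂: 0 + 3(434.5) = 1304
  H₂O: 0 + 3(434.5) = 1304
Dry total = 17850 mol; y_N₂ (dry) = 14580 / 17850 = 0.817.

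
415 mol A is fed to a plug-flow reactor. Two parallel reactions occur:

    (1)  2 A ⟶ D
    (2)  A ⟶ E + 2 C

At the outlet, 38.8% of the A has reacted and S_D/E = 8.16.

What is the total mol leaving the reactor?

Conversion of A: A consumed = 0.388 × 415 = 161 mol = 2ξ₁ + 1ξ₂.
Selectivity: 1ξ₁ / (1ξ₂) = 8.16 → ξ₁ = 8.16 ξ₂.
Substitute: (2·8.16 + 1) ξ₂ = 161 → ξ₂ = 9.297 mol, ξ₁ = 75.86 mol.
Outlet amounts (n = n₀ + Σ ν·ξ):
  A: 415 − 2(75.86) − 1(9.297) = 254
  D: 0 + 1(75.86) = 75.86
  E: 0 + 1(9.297) = 9.297
  C: 0 + 2(9.297) = 18.59
Total out = 254 + 75.86 + 9.297 + 18.59 = 357.7 mol.

358 mol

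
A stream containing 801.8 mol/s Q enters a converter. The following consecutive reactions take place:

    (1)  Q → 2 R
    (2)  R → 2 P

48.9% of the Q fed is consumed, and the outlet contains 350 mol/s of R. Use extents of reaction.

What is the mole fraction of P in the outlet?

0.533

Conversion of Q: Q consumed = 1ξ₁ = 0.489 × 801.8 → ξ₁ = 392.1 mol/s.
R balance: n_R = 0 + 2ξ₁ − 1ξ₂ = 350 → ξ₂ = (2·392.1 − 350)/1 = 434.2 mol/s.
Outlet amounts (n = n₀ + Σ ν·ξ):
  Q: 801.8 − 1(392.1) = 409.7
  R: 0 + 2(392.1) − 1(434.2) = 350
  P: 0 + 2(434.2) = 868.3
Total out = 1628 mol/s; y_P = 868.3 / 1628 = 0.5334.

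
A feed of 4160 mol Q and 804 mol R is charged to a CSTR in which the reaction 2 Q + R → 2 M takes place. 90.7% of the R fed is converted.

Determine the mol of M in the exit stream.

R reacted = 0.907 × 804 = 729.2 mol; ν_R = −1, so ξ = 729.2/1 = 729.2 mol.
Outlet amounts (n = n₀ + ν ξ):
  Q: 4160 − 2(729.2) = 2702
  R: 804 − 1(729.2) = 74.77
  M: 0 + 2(729.2) = 1458

1460 mol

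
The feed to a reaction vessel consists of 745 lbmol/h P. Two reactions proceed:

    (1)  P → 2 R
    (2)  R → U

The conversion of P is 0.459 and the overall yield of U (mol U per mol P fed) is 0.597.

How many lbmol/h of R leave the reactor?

239 lbmol/h

Conversion of P: P consumed = 1ξ₁ = 0.459 × 745 → ξ₁ = 342 lbmol/h.
Yield of U: 1ξ₂ / 745 = 0.597 → ξ₂ = 444.8 lbmol/h.
Outlet amounts (n = n₀ + Σ ν·ξ):
  P: 745 − 1(342) = 403
  R: 0 + 2(342) − 1(444.8) = 239.1
  U: 0 + 1(444.8) = 444.8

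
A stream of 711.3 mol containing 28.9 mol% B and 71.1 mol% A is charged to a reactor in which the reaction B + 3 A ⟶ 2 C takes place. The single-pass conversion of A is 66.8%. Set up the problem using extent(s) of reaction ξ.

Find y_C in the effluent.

A reacted = 0.668 × 505.7 = 337.8 mol; ν_A = −3, so ξ = 337.8/3 = 112.6 mol.
Outlet amounts (n = n₀ + ν ξ):
  B: 205.6 − 1(112.6) = 92.96
  A: 505.7 − 3(112.6) = 167.9
  C: 0 + 2(112.6) = 225.2
Total out = 486.1 mol; y_C = 225.2 / 486.1 = 0.4633.

0.463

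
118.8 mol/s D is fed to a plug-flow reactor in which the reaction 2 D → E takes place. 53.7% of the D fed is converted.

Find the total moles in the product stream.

86.9 mol/s

D reacted = 0.537 × 118.8 = 63.8 mol/s; ν_D = −2, so ξ = 63.8/2 = 31.9 mol/s.
Outlet amounts (n = n₀ + ν ξ):
  D: 118.8 − 2(31.9) = 55
  E: 0 + 1(31.9) = 31.9
Total out = 55 + 31.9 = 86.9 mol/s.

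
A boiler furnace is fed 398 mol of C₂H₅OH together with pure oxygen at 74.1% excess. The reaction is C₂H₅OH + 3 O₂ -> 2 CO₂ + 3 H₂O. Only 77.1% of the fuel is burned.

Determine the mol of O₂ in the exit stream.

Stoichiometric O₂ = 3 × 398 = 1194 mol; O₂ fed = 1194 × 1.741 = 2079 mol.
Fuel reacted = 0.771 × 398 → ξ = 306.9 mol.
Outlet (n = n₀ + ν ξ):
  C₂H₅OH: 398 − 1(306.9) = 91.14
  O₂: 2079 − 3(306.9) = 1158
  CO₂: 0 + 2(306.9) = 613.7
  H₂O: 0 + 3(306.9) = 920.6

1160 mol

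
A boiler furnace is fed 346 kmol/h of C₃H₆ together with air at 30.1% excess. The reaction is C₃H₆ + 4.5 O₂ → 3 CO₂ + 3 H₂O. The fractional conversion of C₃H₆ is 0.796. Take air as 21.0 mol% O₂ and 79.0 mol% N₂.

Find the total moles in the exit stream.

10100 kmol/h

Stoichiometric O₂ = 4.5 × 346 = 1557 kmol/h; O₂ fed = 1557 × 1.301 = 2026 kmol/h.
N₂ fed = 2026 × 79/21 = 7620 kmol/h.
Fuel reacted = 0.796 × 346 → ξ = 275.4 kmol/h.
Outlet (n = n₀ + ν ξ):
  C₃H₆: 346 − 1(275.4) = 70.58
  O₂: 2026 − 4.5(275.4) = 786.3
  N₂: 7620 (inert)
  CO₂: 0 + 3(275.4) = 826.2
  H₂O: 0 + 3(275.4) = 826.2
Total out = 70.58 + 786.3 + 7620 + 826.2 + 826.2 = 10130 kmol/h.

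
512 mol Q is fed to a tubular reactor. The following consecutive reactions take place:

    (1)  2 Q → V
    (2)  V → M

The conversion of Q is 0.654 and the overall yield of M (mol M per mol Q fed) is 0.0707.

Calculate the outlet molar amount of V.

Conversion of Q: Q consumed = 2ξ₁ = 0.654 × 512 → ξ₁ = 167.4 mol.
Yield of M: 1ξ₂ / 512 = 0.0707 → ξ₂ = 36.2 mol.
Outlet amounts (n = n₀ + Σ ν·ξ):
  Q: 512 − 2(167.4) = 177.2
  V: 0 + 1(167.4) − 1(36.2) = 131.2
  M: 0 + 1(36.2) = 36.2

131 mol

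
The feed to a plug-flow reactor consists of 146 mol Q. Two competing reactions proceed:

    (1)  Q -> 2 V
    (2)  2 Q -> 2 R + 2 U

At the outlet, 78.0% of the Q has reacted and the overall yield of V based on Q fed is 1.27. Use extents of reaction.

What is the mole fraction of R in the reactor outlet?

0.0815

Yield of V: 2ξ₁ / 146 = 1.27 → ξ₁ = 92.71 mol.
Conversion of Q: 1ξ₁ + 2ξ₂ = 0.78 × 146 = 113.9 → ξ₂ = 10.59 mol.
Outlet amounts (n = n₀ + Σ ν·ξ):
  Q: 146 − 1(92.71) − 2(10.59) = 32.12
  V: 0 + 2(92.71) = 185.4
  R: 0 + 2(10.59) = 21.17
  U: 0 + 2(10.59) = 21.17
Total out = 259.9 mol; y_R = 21.17 / 259.9 = 0.08146.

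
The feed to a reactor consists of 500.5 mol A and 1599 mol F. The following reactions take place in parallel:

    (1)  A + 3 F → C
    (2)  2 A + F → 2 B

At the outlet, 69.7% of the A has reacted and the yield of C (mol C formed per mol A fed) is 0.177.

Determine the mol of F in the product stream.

Yield of C: 1ξ₁ / 500.5 = 0.177 → ξ₁ = 88.59 mol.
Conversion of A: 1ξ₁ + 2ξ₂ = 0.697 × 500.5 = 348.8 → ξ₂ = 130.1 mol.
Outlet amounts (n = n₀ + Σ ν·ξ):
  A: 500.5 − 1(88.59) − 2(130.1) = 151.7
  F: 1599 − 3(88.59) − 1(130.1) = 1203
  C: 0 + 1(88.59) = 88.59
  B: 0 + 2(130.1) = 260.3

1200 mol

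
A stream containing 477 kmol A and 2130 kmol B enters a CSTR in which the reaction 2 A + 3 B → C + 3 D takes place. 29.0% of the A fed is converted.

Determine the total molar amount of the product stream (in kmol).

A reacted = 0.29 × 477 = 138.3 kmol; ν_A = −2, so ξ = 138.3/2 = 69.16 kmol.
Outlet amounts (n = n₀ + ν ξ):
  A: 477 − 2(69.16) = 338.7
  B: 2130 − 3(69.16) = 1923
  C: 0 + 1(69.16) = 69.16
  D: 0 + 3(69.16) = 207.5
Total out = 338.7 + 1923 + 69.16 + 207.5 = 2538 kmol.

2540 kmol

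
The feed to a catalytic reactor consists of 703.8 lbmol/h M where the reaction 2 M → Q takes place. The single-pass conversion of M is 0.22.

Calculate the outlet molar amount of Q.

M reacted = 0.22 × 703.8 = 154.8 lbmol/h; ν_M = −2, so ξ = 154.8/2 = 77.42 lbmol/h.
Outlet amounts (n = n₀ + ν ξ):
  M: 703.8 − 2(77.42) = 549
  Q: 0 + 1(77.42) = 77.42

77.4 lbmol/h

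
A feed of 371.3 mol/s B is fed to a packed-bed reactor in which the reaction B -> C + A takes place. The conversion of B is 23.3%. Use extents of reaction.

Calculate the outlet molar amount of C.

B reacted = 0.233 × 371.3 = 86.51 mol/s; ν_B = −1, so ξ = 86.51/1 = 86.51 mol/s.
Outlet amounts (n = n₀ + ν ξ):
  B: 371.3 − 1(86.51) = 284.8
  C: 0 + 1(86.51) = 86.51
  A: 0 + 1(86.51) = 86.51

86.5 mol/s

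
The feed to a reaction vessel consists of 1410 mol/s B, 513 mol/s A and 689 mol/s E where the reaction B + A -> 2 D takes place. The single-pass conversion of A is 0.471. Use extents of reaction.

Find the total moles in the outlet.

A reacted = 0.471 × 513 = 241.6 mol/s; ν_A = −1, so ξ = 241.6/1 = 241.6 mol/s.
Outlet amounts (n = n₀ + ν ξ):
  B: 1410 − 1(241.6) = 1168
  A: 513 − 1(241.6) = 271.4
  D: 0 + 2(241.6) = 483.2
  E: 689 (inert)
Total out = 1168 + 271.4 + 483.2 + 689 = 2612 mol/s.

2610 mol/s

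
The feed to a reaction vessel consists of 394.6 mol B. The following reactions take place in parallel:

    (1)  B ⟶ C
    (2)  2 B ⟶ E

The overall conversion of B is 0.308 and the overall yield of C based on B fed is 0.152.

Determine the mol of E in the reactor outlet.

30.8 mol

Yield of C: 1ξ₁ / 394.6 = 0.152 → ξ₁ = 59.98 mol.
Conversion of B: 1ξ₁ + 2ξ₂ = 0.308 × 394.6 = 121.5 → ξ₂ = 30.78 mol.
Outlet amounts (n = n₀ + Σ ν·ξ):
  B: 394.6 − 1(59.98) − 2(30.78) = 273.1
  C: 0 + 1(59.98) = 59.98
  E: 0 + 1(30.78) = 30.78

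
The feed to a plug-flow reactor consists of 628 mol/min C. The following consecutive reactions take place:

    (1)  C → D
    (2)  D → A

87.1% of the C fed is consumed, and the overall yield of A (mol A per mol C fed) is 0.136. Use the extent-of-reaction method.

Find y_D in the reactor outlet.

0.735

Conversion of C: C consumed = 1ξ₁ = 0.871 × 628 → ξ₁ = 547 mol/min.
Yield of A: 1ξ₂ / 628 = 0.136 → ξ₂ = 85.41 mol/min.
Outlet amounts (n = n₀ + Σ ν·ξ):
  C: 628 − 1(547) = 81.01
  D: 0 + 1(547) − 1(85.41) = 461.6
  A: 0 + 1(85.41) = 85.41
Total out = 628 mol/min; y_D = 461.6 / 628 = 0.735.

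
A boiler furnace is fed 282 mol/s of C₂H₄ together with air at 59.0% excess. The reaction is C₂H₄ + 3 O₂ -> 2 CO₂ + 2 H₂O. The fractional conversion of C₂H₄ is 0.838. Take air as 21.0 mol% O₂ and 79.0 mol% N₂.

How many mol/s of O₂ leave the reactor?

Stoichiometric O₂ = 3 × 282 = 846 mol/s; O₂ fed = 846 × 1.590 = 1345 mol/s.
N₂ fed = 1345 × 79/21 = 5060 mol/s.
Fuel reacted = 0.838 × 282 → ξ = 236.3 mol/s.
Outlet (n = n₀ + ν ξ):
  C₂H₄: 282 − 1(236.3) = 45.68
  O₂: 1345 − 3(236.3) = 636.2
  N₂: 5060 (inert)
  CO₂: 0 + 2(236.3) = 472.6
  H₂O: 0 + 2(236.3) = 472.6

636 mol/s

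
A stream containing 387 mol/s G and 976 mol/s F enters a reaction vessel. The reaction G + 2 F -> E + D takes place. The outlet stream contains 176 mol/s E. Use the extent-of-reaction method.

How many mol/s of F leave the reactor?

624 mol/s

For E: n = n₀ + 1ξ → 176 = 0 + 1ξ, giving ξ = 176 mol/s.
Outlet amounts (n = n₀ + ν ξ):
  G: 387 − 1(176) = 211
  F: 976 − 2(176) = 624
  E: 0 + 1(176) = 176
  D: 0 + 1(176) = 176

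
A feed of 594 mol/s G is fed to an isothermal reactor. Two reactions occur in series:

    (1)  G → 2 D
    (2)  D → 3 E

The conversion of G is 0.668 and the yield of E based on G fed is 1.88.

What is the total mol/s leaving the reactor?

1740 mol/s

Conversion of G: G consumed = 1ξ₁ = 0.668 × 594 → ξ₁ = 396.8 mol/s.
Yield of E: 3ξ₂ / 594 = 1.88 → ξ₂ = 372.2 mol/s.
Outlet amounts (n = n₀ + Σ ν·ξ):
  G: 594 − 1(396.8) = 197.2
  D: 0 + 2(396.8) − 1(372.2) = 421.3
  E: 0 + 3(372.2) = 1117
Total out = 197.2 + 421.3 + 1117 = 1735 mol/s.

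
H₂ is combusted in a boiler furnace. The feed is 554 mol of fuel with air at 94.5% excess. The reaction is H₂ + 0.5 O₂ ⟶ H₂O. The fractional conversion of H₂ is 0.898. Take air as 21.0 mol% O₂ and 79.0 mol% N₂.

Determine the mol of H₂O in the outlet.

497 mol

Stoichiometric O₂ = 0.5 × 554 = 277 mol; O₂ fed = 277 × 1.945 = 538.8 mol.
N₂ fed = 538.8 × 79/21 = 2027 mol.
Fuel reacted = 0.898 × 554 → ξ = 497.5 mol.
Outlet (n = n₀ + ν ξ):
  H₂: 554 − 1(497.5) = 56.51
  O₂: 538.8 − 0.5(497.5) = 290
  N₂: 2027 (inert)
  H₂O: 0 + 1(497.5) = 497.5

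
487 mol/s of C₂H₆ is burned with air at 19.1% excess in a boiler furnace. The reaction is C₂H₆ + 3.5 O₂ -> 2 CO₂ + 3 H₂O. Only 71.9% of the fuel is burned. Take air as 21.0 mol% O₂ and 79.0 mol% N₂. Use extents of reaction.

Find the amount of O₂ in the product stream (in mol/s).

805 mol/s

Stoichiometric O₂ = 3.5 × 487 = 1704 mol/s; O₂ fed = 1704 × 1.191 = 2030 mol/s.
N₂ fed = 2030 × 79/21 = 7637 mol/s.
Fuel reacted = 0.719 × 487 → ξ = 350.2 mol/s.
Outlet (n = n₀ + ν ξ):
  C₂H₆: 487 − 1(350.2) = 136.8
  O₂: 2030 − 3.5(350.2) = 804.5
  N₂: 7637 (inert)
  CO₂: 0 + 2(350.2) = 700.3
  H₂O: 0 + 3(350.2) = 1050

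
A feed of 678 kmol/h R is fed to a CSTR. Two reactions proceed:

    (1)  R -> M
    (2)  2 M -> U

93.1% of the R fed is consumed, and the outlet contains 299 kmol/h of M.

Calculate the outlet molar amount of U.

Conversion of R: R consumed = 1ξ₁ = 0.931 × 678 → ξ₁ = 631.2 kmol/h.
M balance: n_M = 0 + 1ξ₁ − 2ξ₂ = 299 → ξ₂ = (1·631.2 − 299)/2 = 166.1 kmol/h.
Outlet amounts (n = n₀ + Σ ν·ξ):
  R: 678 − 1(631.2) = 46.78
  M: 0 + 1(631.2) − 2(166.1) = 299
  U: 0 + 1(166.1) = 166.1

166 kmol/h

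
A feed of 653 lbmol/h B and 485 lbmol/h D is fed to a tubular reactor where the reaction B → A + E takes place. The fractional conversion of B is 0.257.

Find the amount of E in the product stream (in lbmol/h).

168 lbmol/h

B reacted = 0.257 × 653 = 167.8 lbmol/h; ν_B = −1, so ξ = 167.8/1 = 167.8 lbmol/h.
Outlet amounts (n = n₀ + ν ξ):
  B: 653 − 1(167.8) = 485.2
  A: 0 + 1(167.8) = 167.8
  E: 0 + 1(167.8) = 167.8
  D: 485 (inert)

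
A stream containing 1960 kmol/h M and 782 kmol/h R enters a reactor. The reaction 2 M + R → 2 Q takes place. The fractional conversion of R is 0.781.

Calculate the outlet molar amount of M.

R reacted = 0.781 × 782 = 610.7 kmol/h; ν_R = −1, so ξ = 610.7/1 = 610.7 kmol/h.
Outlet amounts (n = n₀ + ν ξ):
  M: 1960 − 2(610.7) = 738.5
  R: 782 − 1(610.7) = 171.3
  Q: 0 + 2(610.7) = 1221

739 kmol/h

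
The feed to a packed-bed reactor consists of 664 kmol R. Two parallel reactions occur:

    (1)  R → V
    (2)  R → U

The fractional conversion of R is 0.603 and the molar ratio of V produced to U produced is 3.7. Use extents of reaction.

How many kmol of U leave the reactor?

Conversion of R: R consumed = 0.603 × 664 = 400.4 kmol = 1ξ₁ + 1ξ₂.
Selectivity: 1ξ₁ / (1ξ₂) = 3.7 → ξ₁ = 3.7 ξ₂.
Substitute: (1·3.7 + 1) ξ₂ = 400.4 → ξ₂ = 85.19 kmol, ξ₁ = 315.2 kmol.
Outlet amounts (n = n₀ + Σ ν·ξ):
  R: 664 − 1(315.2) − 1(85.19) = 263.6
  V: 0 + 1(315.2) = 315.2
  U: 0 + 1(85.19) = 85.19

85.2 kmol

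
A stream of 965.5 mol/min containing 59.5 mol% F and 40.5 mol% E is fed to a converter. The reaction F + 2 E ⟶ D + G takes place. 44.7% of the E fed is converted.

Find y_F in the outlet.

E reacted = 0.447 × 391 = 174.8 mol/min; ν_E = −2, so ξ = 174.8/2 = 87.39 mol/min.
Outlet amounts (n = n₀ + ν ξ):
  F: 574.5 − 1(87.39) = 487.1
  E: 391 − 2(87.39) = 216.2
  D: 0 + 1(87.39) = 87.39
  G: 0 + 1(87.39) = 87.39
Total out = 878.1 mol/min; y_F = 487.1 / 878.1 = 0.5547.

0.555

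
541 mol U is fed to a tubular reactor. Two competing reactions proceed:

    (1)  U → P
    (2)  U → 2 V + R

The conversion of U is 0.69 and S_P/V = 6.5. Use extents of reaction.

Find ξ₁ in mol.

ξ₁ = 347 mol

Conversion of U: U consumed = 0.69 × 541 = 373.3 mol = 1ξ₁ + 1ξ₂.
Selectivity: 1ξ₁ / (2ξ₂) = 6.5 → ξ₁ = 13 ξ₂.
Substitute: (1·13 + 1) ξ₂ = 373.3 → ξ₂ = 26.66 mol, ξ₁ = 346.6 mol.
Outlet amounts (n = n₀ + Σ ν·ξ):
  U: 541 − 1(346.6) − 1(26.66) = 167.7
  P: 0 + 1(346.6) = 346.6
  V: 0 + 2(26.66) = 53.33
  R: 0 + 1(26.66) = 26.66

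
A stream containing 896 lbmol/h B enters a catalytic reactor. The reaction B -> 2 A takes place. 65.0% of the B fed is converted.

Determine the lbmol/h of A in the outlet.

B reacted = 0.65 × 896 = 582.4 lbmol/h; ν_B = −1, so ξ = 582.4/1 = 582.4 lbmol/h.
Outlet amounts (n = n₀ + ν ξ):
  B: 896 − 1(582.4) = 313.6
  A: 0 + 2(582.4) = 1165

1160 lbmol/h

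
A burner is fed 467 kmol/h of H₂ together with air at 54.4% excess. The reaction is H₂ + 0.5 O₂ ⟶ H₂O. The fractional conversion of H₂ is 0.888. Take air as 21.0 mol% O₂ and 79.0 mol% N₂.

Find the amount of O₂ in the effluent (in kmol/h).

Stoichiometric O₂ = 0.5 × 467 = 233.5 kmol/h; O₂ fed = 233.5 × 1.544 = 360.5 kmol/h.
N₂ fed = 360.5 × 79/21 = 1356 kmol/h.
Fuel reacted = 0.888 × 467 → ξ = 414.7 kmol/h.
Outlet (n = n₀ + ν ξ):
  H₂: 467 − 1(414.7) = 52.3
  O₂: 360.5 − 0.5(414.7) = 153.2
  N₂: 1356 (inert)
  H₂O: 0 + 1(414.7) = 414.7

153 kmol/h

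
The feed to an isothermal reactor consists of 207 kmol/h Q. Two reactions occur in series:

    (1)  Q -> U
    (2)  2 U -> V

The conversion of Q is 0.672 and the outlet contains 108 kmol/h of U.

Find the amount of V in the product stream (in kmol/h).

Conversion of Q: Q consumed = 1ξ₁ = 0.672 × 207 → ξ₁ = 139.1 kmol/h.
U balance: n_U = 0 + 1ξ₁ − 2ξ₂ = 108 → ξ₂ = (1·139.1 − 108)/2 = 15.55 kmol/h.
Outlet amounts (n = n₀ + Σ ν·ξ):
  Q: 207 − 1(139.1) = 67.9
  U: 0 + 1(139.1) − 2(15.55) = 108
  V: 0 + 1(15.55) = 15.55

15.6 kmol/h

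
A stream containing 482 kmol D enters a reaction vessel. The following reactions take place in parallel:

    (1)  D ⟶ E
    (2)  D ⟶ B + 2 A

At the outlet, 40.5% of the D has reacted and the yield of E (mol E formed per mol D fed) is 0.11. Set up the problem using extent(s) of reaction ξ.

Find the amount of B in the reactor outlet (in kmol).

142 kmol

Yield of E: 1ξ₁ / 482 = 0.11 → ξ₁ = 53.02 kmol.
Conversion of D: 1ξ₁ + 1ξ₂ = 0.405 × 482 = 195.2 → ξ₂ = 142.2 kmol.
Outlet amounts (n = n₀ + Σ ν·ξ):
  D: 482 − 1(53.02) − 1(142.2) = 286.8
  E: 0 + 1(53.02) = 53.02
  B: 0 + 1(142.2) = 142.2
  A: 0 + 2(142.2) = 284.4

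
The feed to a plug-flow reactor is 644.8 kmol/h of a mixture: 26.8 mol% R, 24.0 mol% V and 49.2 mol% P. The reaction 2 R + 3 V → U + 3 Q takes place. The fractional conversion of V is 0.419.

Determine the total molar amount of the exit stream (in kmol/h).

V reacted = 0.419 × 154.8 = 64.84 kmol/h; ν_V = −3, so ξ = 64.84/3 = 21.61 kmol/h.
Outlet amounts (n = n₀ + ν ξ):
  R: 172.8 − 2(21.61) = 129.6
  V: 154.8 − 3(21.61) = 89.91
  U: 0 + 1(21.61) = 21.61
  Q: 0 + 3(21.61) = 64.84
  P: 317.2 (inert)
Total out = 129.6 + 89.91 + 21.61 + 64.84 + 317.2 = 623.2 kmol/h.

623 kmol/h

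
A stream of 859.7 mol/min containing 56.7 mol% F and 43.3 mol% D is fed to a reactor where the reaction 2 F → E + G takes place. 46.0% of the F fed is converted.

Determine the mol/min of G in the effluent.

112 mol/min

F reacted = 0.46 × 487.4 = 224.2 mol/min; ν_F = −2, so ξ = 224.2/2 = 112.1 mol/min.
Outlet amounts (n = n₀ + ν ξ):
  F: 487.4 − 2(112.1) = 263.2
  E: 0 + 1(112.1) = 112.1
  G: 0 + 1(112.1) = 112.1
  D: 372.3 (inert)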